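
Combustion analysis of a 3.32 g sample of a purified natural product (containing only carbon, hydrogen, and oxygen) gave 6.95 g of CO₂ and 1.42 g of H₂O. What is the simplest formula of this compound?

mol C = 6.95 g CO₂ ÷ 44.009 g/mol = 0.1579 mol
mol H = 2 × 1.42 g H₂O ÷ 18.015 g/mol = 0.1576 mol
mass O = 3.32 − (1.897 + 0.1589) = 1.264 g → mol O = 1.264 ÷ 15.999 = 0.07902 mol
Divide by the smallest (0.07902 mol): C 1.998, H 1.995, O 1.000

C2H2O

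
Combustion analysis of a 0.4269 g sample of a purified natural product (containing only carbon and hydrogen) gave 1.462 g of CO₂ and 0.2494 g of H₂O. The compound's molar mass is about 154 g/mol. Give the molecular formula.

C12H10

mol C = 1.462 g CO₂ ÷ 44.009 g/mol = 0.033220 mol
mol H = 2 × 0.2494 g H₂O ÷ 18.015 g/mol = 0.027688 mol
Divide by the smallest (0.027688 mol): C 1.200, H 1.000
Multiplying each by 5 gives whole numbers: C 6.00, H 5.00
Empirical formula: C6H5
Empirical-formula mass = 77.11 g/mol; 154 ÷ 77.11 ≈ 2, so the molecular formula is C12H10.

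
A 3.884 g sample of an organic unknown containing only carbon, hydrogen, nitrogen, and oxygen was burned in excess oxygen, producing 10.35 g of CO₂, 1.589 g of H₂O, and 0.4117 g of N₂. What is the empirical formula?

mol C = 10.35 g CO₂ ÷ 44.009 g/mol = 0.23518 mol
mol H = 2 × 1.589 g H₂O ÷ 18.015 g/mol = 0.17641 mol
mol N = 2 × 0.4117 g N₂ ÷ 28.014 g/mol = 0.029392 mol
mass O = 3.884 − (2.8247 + 0.17782 + 0.41170) = 0.46974 g → mol O = 0.46974 ÷ 15.999 = 0.029361 mol
Divide by the smallest (0.029361 mol): C 8.010, H 6.008, N 1.001, O 1.000

C8H6NO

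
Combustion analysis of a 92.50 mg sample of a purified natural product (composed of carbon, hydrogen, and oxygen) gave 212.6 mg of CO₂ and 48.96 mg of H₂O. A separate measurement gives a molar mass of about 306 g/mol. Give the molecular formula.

C16H18O6

mol C = 0.2126 g CO₂ ÷ 44.009 g/mol = 0.0048308 mol
mol H = 2 × 0.04896 g H₂O ÷ 18.015 g/mol = 0.0054355 mol
mass O = 0.09250 − (0.058023 + 0.0054790) = 0.028998 g → mol O = 0.028998 ÷ 15.999 = 0.0018125 mol
Divide by the smallest (0.0018125 mol): C 2.665, H 2.999, O 1.000
Multiplying each by 3 gives whole numbers: C 8.00, H 9.00, O 3.00
Empirical formula: C8H9O3
Empirical-formula mass = 153.16 g/mol; 306 ÷ 153.16 ≈ 2, so the molecular formula is C16H18O6.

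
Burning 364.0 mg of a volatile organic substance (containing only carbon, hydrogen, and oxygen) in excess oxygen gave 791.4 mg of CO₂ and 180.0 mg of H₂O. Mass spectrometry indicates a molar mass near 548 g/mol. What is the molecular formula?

C27H30O12

mol C = 0.7914 g CO₂ ÷ 44.009 g/mol = 0.017983 mol
mol H = 2 × 0.1800 g H₂O ÷ 18.015 g/mol = 0.019983 mol
mass O = 0.3640 − (0.21599 + 0.020143) = 0.12787 g → mol O = 0.12787 ÷ 15.999 = 0.0079922 mol
Divide by the smallest (0.0079922 mol): C 2.250, H 2.500, O 1.000
Multiplying each by 4 gives whole numbers: C 9.00, H 10.00, O 4.00
Empirical formula: C9H10O4
Empirical-formula mass = 182.17 g/mol; 548 ÷ 182.17 ≈ 3, so the molecular formula is C27H30O12.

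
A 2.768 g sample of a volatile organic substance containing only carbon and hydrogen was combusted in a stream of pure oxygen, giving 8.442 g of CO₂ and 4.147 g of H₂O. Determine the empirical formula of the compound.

mol C = 8.442 g CO₂ ÷ 44.009 g/mol = 0.19182 mol
mol H = 2 × 4.147 g H₂O ÷ 18.015 g/mol = 0.46039 mol
Divide by the smallest (0.19182 mol): C 1.000, H 2.400
Multiplying each by 5 gives whole numbers: C 5.00, H 12.00

C5H12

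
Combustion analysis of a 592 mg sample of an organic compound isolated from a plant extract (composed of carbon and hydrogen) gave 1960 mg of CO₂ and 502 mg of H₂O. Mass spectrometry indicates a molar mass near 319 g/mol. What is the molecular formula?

C24H30

mol C = 1.96 g CO₂ ÷ 44.009 g/mol = 0.04454 mol
mol H = 2 × 0.502 g H₂O ÷ 18.015 g/mol = 0.05573 mol
Divide by the smallest (0.04454 mol): C 1.000, H 1.251
Multiplying each by 4 gives whole numbers: C 4.00, H 5.01
Empirical formula: C4H5
Empirical-formula mass = 53.08 g/mol; 319 ÷ 53.08 ≈ 6, so the molecular formula is C24H30.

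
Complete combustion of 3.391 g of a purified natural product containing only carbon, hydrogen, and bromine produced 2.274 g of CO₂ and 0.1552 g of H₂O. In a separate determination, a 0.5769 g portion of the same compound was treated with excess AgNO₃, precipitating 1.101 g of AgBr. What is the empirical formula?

mol C = 2.274 g CO₂ ÷ 44.009 g/mol = 0.051671 mol
mol H = 2 × 0.1552 g H₂O ÷ 18.015 g/mol = 0.017230 mol
From the AgBr data: mol Br per gram of compound = (1.101 ÷ 187.772) ÷ 0.5769 = 0.010164 mol/g, so in the 3.391 g combustion sample mol Br = 0.034465 mol
Divide by the smallest (0.017230 mol): C 2.999, H 1.000, Br 2.000

C3HBr2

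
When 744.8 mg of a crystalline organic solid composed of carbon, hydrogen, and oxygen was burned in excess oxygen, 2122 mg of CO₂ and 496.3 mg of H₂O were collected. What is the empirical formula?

C7H8O

mol C = 2.122 g CO₂ ÷ 44.009 g/mol = 0.048217 mol
mol H = 2 × 0.4963 g H₂O ÷ 18.015 g/mol = 0.055099 mol
mass O = 0.7448 − (0.57914 + 0.055539) = 0.11012 g → mol O = 0.11012 ÷ 15.999 = 0.0068830 mol
Divide by the smallest (0.0068830 mol): C 7.005, H 8.005, O 1.000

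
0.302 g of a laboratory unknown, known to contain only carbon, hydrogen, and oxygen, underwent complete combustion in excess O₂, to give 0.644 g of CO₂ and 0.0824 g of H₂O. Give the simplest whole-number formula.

mol C = 0.644 g CO₂ ÷ 44.009 g/mol = 0.01463 mol
mol H = 2 × 0.0824 g H₂O ÷ 18.015 g/mol = 0.009148 mol
mass O = 0.302 − (0.1758 + 0.009221) = 0.1170 g → mol O = 0.1170 ÷ 15.999 = 0.007314 mol
Divide by the smallest (0.007314 mol): C 2.001, H 1.251, O 1.000
Multiplying each by 4 gives whole numbers: C 8.00, H 5.00, O 4.00

C8H5O4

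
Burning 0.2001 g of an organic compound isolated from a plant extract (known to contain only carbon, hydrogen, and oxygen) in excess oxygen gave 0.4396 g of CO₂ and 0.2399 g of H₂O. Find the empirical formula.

mol C = 0.4396 g CO₂ ÷ 44.009 g/mol = 0.0099889 mol
mol H = 2 × 0.2399 g H₂O ÷ 18.015 g/mol = 0.026633 mol
mass O = 0.2001 − (0.11998 + 0.026846) = 0.053277 g → mol O = 0.053277 ÷ 15.999 = 0.0033300 mol
Divide by the smallest (0.0033300 mol): C 3.000, H 7.998, O 1.000

C3H8O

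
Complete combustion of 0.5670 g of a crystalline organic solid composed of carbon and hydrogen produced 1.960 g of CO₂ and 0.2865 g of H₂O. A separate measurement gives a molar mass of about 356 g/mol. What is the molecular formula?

C28H20

mol C = 1.960 g CO₂ ÷ 44.009 g/mol = 0.044536 mol
mol H = 2 × 0.2865 g H₂O ÷ 18.015 g/mol = 0.031807 mol
Divide by the smallest (0.031807 mol): C 1.400, H 1.000
Multiplying each by 5 gives whole numbers: C 7.00, H 5.00
Empirical formula: C7H5
Empirical-formula mass = 89.12 g/mol; 356 ÷ 89.12 ≈ 4, so the molecular formula is C28H20.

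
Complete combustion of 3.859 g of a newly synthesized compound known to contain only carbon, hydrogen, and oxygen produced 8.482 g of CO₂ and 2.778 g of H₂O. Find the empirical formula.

mol C = 8.482 g CO₂ ÷ 44.009 g/mol = 0.19273 mol
mol H = 2 × 2.778 g H₂O ÷ 18.015 g/mol = 0.30841 mol
mass O = 3.859 − (2.3149 + 0.31088) = 1.2332 g → mol O = 1.2332 ÷ 15.999 = 0.077080 mol
Divide by the smallest (0.077080 mol): C 2.500, H 4.001, O 1.000
Multiplying each by 2 gives whole numbers: C 5.00, H 8.00, O 2.00

C5H8O2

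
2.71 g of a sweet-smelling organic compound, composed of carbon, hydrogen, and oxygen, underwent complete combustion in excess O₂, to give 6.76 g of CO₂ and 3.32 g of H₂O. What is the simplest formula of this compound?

mol C = 6.76 g CO₂ ÷ 44.009 g/mol = 0.1536 mol
mol H = 2 × 3.32 g H₂O ÷ 18.015 g/mol = 0.3686 mol
mass O = 2.71 − (1.845 + 0.3715) = 0.4935 g → mol O = 0.4935 ÷ 15.999 = 0.03085 mol
Divide by the smallest (0.03085 mol): C 4.980, H 11.949, O 1.000

C5H12O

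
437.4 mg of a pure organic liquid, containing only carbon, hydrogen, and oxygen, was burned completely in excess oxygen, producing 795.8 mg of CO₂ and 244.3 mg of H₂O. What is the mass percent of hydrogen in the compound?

mol C = 0.7958 g CO₂ ÷ 44.009 g/mol = 0.018083 mol
mol H = 2 × 0.2443 g H₂O ÷ 18.015 g/mol = 0.027122 mol
mass O = 0.4374 − (0.21719 + 0.027339) = 0.19287 g → mol O = 0.19287 ÷ 15.999 = 0.012055 mol
mass % H = 0.027339 g ÷ 0.4374 g × 100%

6.25%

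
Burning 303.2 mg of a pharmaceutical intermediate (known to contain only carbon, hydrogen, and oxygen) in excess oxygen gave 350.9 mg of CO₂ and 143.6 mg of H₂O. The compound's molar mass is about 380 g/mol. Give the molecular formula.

mol C = 0.3509 g CO₂ ÷ 44.009 g/mol = 0.0079734 mol
mol H = 2 × 0.1436 g H₂O ÷ 18.015 g/mol = 0.015942 mol
mass O = 0.3032 − (0.095768 + 0.016070) = 0.19136 g → mol O = 0.19136 ÷ 15.999 = 0.011961 mol
Divide by the smallest (0.0079734 mol): C 1.000, H 1.999, O 1.500
Multiplying each by 2 gives whole numbers: C 2.00, H 4.00, O 3.00
Empirical formula: C2H4O3
Empirical-formula mass = 76.05 g/mol; 380 ÷ 76.05 ≈ 5, so the molecular formula is C10H20O15.

C10H20O15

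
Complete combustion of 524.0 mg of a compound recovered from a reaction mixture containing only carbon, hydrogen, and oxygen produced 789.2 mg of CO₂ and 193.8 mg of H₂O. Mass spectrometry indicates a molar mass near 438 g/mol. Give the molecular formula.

C15H18O15

mol C = 0.7892 g CO₂ ÷ 44.009 g/mol = 0.017933 mol
mol H = 2 × 0.1938 g H₂O ÷ 18.015 g/mol = 0.021515 mol
mass O = 0.5240 − (0.21539 + 0.021688) = 0.28692 g → mol O = 0.28692 ÷ 15.999 = 0.017934 mol
Divide by the smallest (0.017933 mol): C 1.000, H 1.200, O 1.000
Multiplying each by 5 gives whole numbers: C 5.00, H 6.00, O 5.00
Empirical formula: C5H6O5
Empirical-formula mass = 146.10 g/mol; 438 ÷ 146.10 ≈ 3, so the molecular formula is C15H18O15.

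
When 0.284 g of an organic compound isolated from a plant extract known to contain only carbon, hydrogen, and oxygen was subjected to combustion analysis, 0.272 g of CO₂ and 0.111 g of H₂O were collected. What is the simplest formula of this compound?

mol C = 0.272 g CO₂ ÷ 44.009 g/mol = 0.006181 mol
mol H = 2 × 0.111 g H₂O ÷ 18.015 g/mol = 0.01232 mol
mass O = 0.284 − (0.07423 + 0.01242) = 0.1973 g → mol O = 0.1973 ÷ 15.999 = 0.01233 mol
Divide by the smallest (0.006181 mol): C 1.000, H 1.994, O 1.996

CH2O2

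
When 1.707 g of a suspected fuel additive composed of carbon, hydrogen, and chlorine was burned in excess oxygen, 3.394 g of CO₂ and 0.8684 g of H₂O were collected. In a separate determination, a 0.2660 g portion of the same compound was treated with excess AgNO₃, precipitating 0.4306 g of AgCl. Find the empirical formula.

mol C = 3.394 g CO₂ ÷ 44.009 g/mol = 0.077121 mol
mol H = 2 × 0.8684 g H₂O ÷ 18.015 g/mol = 0.096409 mol
From the AgCl data: mol Cl per gram of compound = (0.4306 ÷ 143.318) ÷ 0.2660 = 0.011295 mol/g, so in the 1.707 g combustion sample mol Cl = 0.019281 mol
Divide by the smallest (0.019281 mol): C 4.000, H 5.000, Cl 1.000

C4H5Cl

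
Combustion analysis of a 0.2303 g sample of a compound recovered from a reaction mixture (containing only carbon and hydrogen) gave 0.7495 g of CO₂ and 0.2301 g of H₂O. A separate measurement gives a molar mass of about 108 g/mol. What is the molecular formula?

mol C = 0.7495 g CO₂ ÷ 44.009 g/mol = 0.017031 mol
mol H = 2 × 0.2301 g H₂O ÷ 18.015 g/mol = 0.025545 mol
Divide by the smallest (0.017031 mol): C 1.000, H 1.500
Multiplying each by 2 gives whole numbers: C 2.00, H 3.00
Empirical formula: C2H3
Empirical-formula mass = 27.05 g/mol; 108 ÷ 27.05 ≈ 4, so the molecular formula is C8H12.

C8H12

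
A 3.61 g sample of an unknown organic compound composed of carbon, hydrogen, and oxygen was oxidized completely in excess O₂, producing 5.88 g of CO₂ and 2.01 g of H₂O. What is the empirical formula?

C6H10O5

mol C = 5.88 g CO₂ ÷ 44.009 g/mol = 0.1336 mol
mol H = 2 × 2.01 g H₂O ÷ 18.015 g/mol = 0.2231 mol
mass O = 3.61 − (1.605 + 0.2249) = 1.780 g → mol O = 1.780 ÷ 15.999 = 0.1113 mol
Divide by the smallest (0.1113 mol): C 1.201, H 2.005, O 1.000
Multiplying each by 5 gives whole numbers: C 6.00, H 10.03, O 5.00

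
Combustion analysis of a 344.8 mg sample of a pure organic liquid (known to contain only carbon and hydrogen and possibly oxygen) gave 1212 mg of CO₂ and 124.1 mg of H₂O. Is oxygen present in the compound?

mol C = 1.212 g CO₂ ÷ 44.009 g/mol = 0.027540 mol
mol H = 2 × 0.1241 g H₂O ÷ 18.015 g/mol = 0.013777 mol
C and H together account for 0.34467 g — essentially the entire 0.3448 g sample — so the compound contains no oxygen.

no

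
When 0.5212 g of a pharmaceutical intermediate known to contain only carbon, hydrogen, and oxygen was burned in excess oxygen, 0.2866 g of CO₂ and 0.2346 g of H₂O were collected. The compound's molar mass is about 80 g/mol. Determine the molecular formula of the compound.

CH4O4

mol C = 0.2866 g CO₂ ÷ 44.009 g/mol = 0.0065123 mol
mol H = 2 × 0.2346 g H₂O ÷ 18.015 g/mol = 0.026045 mol
mass O = 0.5212 − (0.078219 + 0.026253) = 0.41673 g → mol O = 0.41673 ÷ 15.999 = 0.026047 mol
Divide by the smallest (0.0065123 mol): C 1.000, H 3.999, O 4.000
Empirical formula: CH4O4
Empirical-formula mass = 80.04 g/mol; 80 ÷ 80.04 ≈ 1, so the molecular formula is CH4O4.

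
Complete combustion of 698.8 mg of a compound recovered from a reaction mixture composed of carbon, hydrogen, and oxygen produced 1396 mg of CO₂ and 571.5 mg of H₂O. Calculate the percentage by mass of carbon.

mol C = 1.396 g CO₂ ÷ 44.009 g/mol = 0.031721 mol
mol H = 2 × 0.5715 g H₂O ÷ 18.015 g/mol = 0.063447 mol
mass O = 0.6988 − (0.38100 + 0.063955) = 0.25385 g → mol O = 0.25385 ÷ 15.999 = 0.015866 mol
mass % C = 0.38100 g ÷ 0.6988 g × 100%

54.52%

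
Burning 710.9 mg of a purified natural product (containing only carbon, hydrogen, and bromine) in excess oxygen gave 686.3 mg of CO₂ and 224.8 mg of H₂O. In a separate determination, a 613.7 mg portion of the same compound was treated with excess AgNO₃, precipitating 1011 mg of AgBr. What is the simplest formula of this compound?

mol C = 0.6863 g CO₂ ÷ 44.009 g/mol = 0.015595 mol
mol H = 2 × 0.2248 g H₂O ÷ 18.015 g/mol = 0.024957 mol
From the AgBr data: mol Br per gram of compound = (1.011 ÷ 187.772) ÷ 0.6137 = 0.0087733 mol/g, so in the 0.7109 g combustion sample mol Br = 0.0062370 mol
Divide by the smallest (0.0062370 mol): C 2.500, H 4.001, Br 1.000
Multiplying each by 2 gives whole numbers: C 5.00, H 8.00, Br 2.00

C5H8Br2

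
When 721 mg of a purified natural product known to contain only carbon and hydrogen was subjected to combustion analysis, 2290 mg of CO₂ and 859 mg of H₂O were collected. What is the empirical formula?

mol C = 2.29 g CO₂ ÷ 44.009 g/mol = 0.05203 mol
mol H = 2 × 0.859 g H₂O ÷ 18.015 g/mol = 0.09536 mol
Divide by the smallest (0.05203 mol): C 1.000, H 1.833
Multiplying each by 6 gives whole numbers: C 6.00, H 11.00

C6H11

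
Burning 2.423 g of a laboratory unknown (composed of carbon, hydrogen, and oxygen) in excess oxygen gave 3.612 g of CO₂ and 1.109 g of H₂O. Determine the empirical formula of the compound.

mol C = 3.612 g CO₂ ÷ 44.009 g/mol = 0.082074 mol
mol H = 2 × 1.109 g H₂O ÷ 18.015 g/mol = 0.12312 mol
mass O = 2.423 − (0.98579 + 0.12410) = 1.3131 g → mol O = 1.3131 ÷ 15.999 = 0.082074 mol
Divide by the smallest (0.082074 mol): C 1.000, H 1.500, O 1.000
Multiplying each by 2 gives whole numbers: C 2.00, H 3.00, O 2.00

C2H3O2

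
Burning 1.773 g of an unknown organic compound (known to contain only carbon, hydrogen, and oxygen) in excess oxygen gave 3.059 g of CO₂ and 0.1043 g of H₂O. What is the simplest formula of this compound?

mol C = 3.059 g CO₂ ÷ 44.009 g/mol = 0.069509 mol
mol H = 2 × 0.1043 g H₂O ÷ 18.015 g/mol = 0.011579 mol
mass O = 1.773 − (0.83487 + 0.011672) = 0.92646 g → mol O = 0.92646 ÷ 15.999 = 0.057907 mol
Divide by the smallest (0.011579 mol): C 6.003, H 1.000, O 5.001

C6HO5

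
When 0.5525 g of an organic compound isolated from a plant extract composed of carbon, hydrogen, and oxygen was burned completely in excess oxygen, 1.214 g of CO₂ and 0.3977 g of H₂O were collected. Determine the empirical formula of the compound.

C5H8O2

mol C = 1.214 g CO₂ ÷ 44.009 g/mol = 0.027585 mol
mol H = 2 × 0.3977 g H₂O ÷ 18.015 g/mol = 0.044152 mol
mass O = 0.5525 − (0.33133 + 0.044505) = 0.17667 g → mol O = 0.17667 ÷ 15.999 = 0.011042 mol
Divide by the smallest (0.011042 mol): C 2.498, H 3.998, O 1.000
Multiplying each by 2 gives whole numbers: C 5.00, H 8.00, O 2.00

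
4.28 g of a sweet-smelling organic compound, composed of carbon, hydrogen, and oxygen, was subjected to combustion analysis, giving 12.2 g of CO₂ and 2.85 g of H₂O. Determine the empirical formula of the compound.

C7H8O

mol C = 12.2 g CO₂ ÷ 44.009 g/mol = 0.2772 mol
mol H = 2 × 2.85 g H₂O ÷ 18.015 g/mol = 0.3164 mol
mass O = 4.28 − (3.330 + 0.3189) = 0.6314 g → mol O = 0.6314 ÷ 15.999 = 0.03947 mol
Divide by the smallest (0.03947 mol): C 7.024, H 8.017, O 1.000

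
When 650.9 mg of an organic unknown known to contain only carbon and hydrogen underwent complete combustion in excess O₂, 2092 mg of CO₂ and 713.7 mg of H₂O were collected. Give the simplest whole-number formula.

mol C = 2.092 g CO₂ ÷ 44.009 g/mol = 0.047536 mol
mol H = 2 × 0.7137 g H₂O ÷ 18.015 g/mol = 0.079234 mol
Divide by the smallest (0.047536 mol): C 1.000, H 1.667
Multiplying each by 3 gives whole numbers: C 3.00, H 5.00

C3H5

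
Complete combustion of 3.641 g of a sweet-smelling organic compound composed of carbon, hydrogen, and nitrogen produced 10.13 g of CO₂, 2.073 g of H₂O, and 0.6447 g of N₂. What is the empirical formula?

C5H5N

mol C = 10.13 g CO₂ ÷ 44.009 g/mol = 0.23018 mol
mol H = 2 × 2.073 g H₂O ÷ 18.015 g/mol = 0.23014 mol
mol N = 2 × 0.6447 g N₂ ÷ 28.014 g/mol = 0.046027 mol
Divide by the smallest (0.046027 mol): C 5.001, H 5.000, N 1.000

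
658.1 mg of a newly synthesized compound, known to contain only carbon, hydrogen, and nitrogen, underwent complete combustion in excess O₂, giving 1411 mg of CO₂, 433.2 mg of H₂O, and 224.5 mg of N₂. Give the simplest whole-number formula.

mol C = 1.411 g CO₂ ÷ 44.009 g/mol = 0.032062 mol
mol H = 2 × 0.4332 g H₂O ÷ 18.015 g/mol = 0.048093 mol
mol N = 2 × 0.2245 g N₂ ÷ 28.014 g/mol = 0.016028 mol
Divide by the smallest (0.016028 mol): C 2.000, H 3.001, N 1.000

C2H3N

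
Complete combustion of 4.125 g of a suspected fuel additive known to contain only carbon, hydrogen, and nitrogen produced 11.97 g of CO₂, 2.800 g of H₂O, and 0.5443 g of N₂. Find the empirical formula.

C7H8N

mol C = 11.97 g CO₂ ÷ 44.009 g/mol = 0.27199 mol
mol H = 2 × 2.800 g H₂O ÷ 18.015 g/mol = 0.31085 mol
mol N = 2 × 0.5443 g N₂ ÷ 28.014 g/mol = 0.038859 mol
Divide by the smallest (0.038859 mol): C 6.999, H 7.999, N 1.000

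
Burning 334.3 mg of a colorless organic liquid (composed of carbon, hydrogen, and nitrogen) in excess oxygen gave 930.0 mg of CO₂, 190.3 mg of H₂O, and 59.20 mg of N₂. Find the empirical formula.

C5H5N

mol C = 0.9300 g CO₂ ÷ 44.009 g/mol = 0.021132 mol
mol H = 2 × 0.1903 g H₂O ÷ 18.015 g/mol = 0.021127 mol
mol N = 2 × 0.05920 g N₂ ÷ 28.014 g/mol = 0.0042265 mol
Divide by the smallest (0.0042265 mol): C 5.000, H 4.999, N 1.000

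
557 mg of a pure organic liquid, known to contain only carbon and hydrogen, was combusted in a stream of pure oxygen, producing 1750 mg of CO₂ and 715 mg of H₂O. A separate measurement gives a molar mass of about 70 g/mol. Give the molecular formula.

mol C = 1.75 g CO₂ ÷ 44.009 g/mol = 0.03976 mol
mol H = 2 × 0.715 g H₂O ÷ 18.015 g/mol = 0.07938 mol
Divide by the smallest (0.03976 mol): C 1.000, H 1.996
Empirical formula: CH2
Empirical-formula mass = 14.03 g/mol; 70 ÷ 14.03 ≈ 5, so the molecular formula is C5H10.

C5H10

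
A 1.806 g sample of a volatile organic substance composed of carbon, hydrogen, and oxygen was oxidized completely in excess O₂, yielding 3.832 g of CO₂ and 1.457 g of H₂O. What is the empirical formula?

mol C = 3.832 g CO₂ ÷ 44.009 g/mol = 0.087073 mol
mol H = 2 × 1.457 g H₂O ÷ 18.015 g/mol = 0.16175 mol
mass O = 1.806 − (1.0458 + 0.16305) = 0.59712 g → mol O = 0.59712 ÷ 15.999 = 0.037322 mol
Divide by the smallest (0.037322 mol): C 2.333, H 4.334, O 1.000
Multiplying each by 3 gives whole numbers: C 7.00, H 13.00, O 3.00

C7H13O3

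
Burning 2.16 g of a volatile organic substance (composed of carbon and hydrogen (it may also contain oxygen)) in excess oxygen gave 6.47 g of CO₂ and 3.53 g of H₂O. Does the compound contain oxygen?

no

mol C = 6.47 g CO₂ ÷ 44.009 g/mol = 0.1470 mol
mol H = 2 × 3.53 g H₂O ÷ 18.015 g/mol = 0.3919 mol
C and H together account for 2.161 g — essentially the entire 2.16 g sample — so the compound contains no oxygen.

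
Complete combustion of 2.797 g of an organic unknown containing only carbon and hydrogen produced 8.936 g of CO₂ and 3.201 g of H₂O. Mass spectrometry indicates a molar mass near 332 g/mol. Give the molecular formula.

mol C = 8.936 g CO₂ ÷ 44.009 g/mol = 0.20305 mol
mol H = 2 × 3.201 g H₂O ÷ 18.015 g/mol = 0.35537 mol
Divide by the smallest (0.20305 mol): C 1.000, H 1.750
Multiplying each by 4 gives whole numbers: C 4.00, H 7.00
Empirical formula: C4H7
Empirical-formula mass = 55.10 g/mol; 332 ÷ 55.10 ≈ 6, so the molecular formula is C24H42.

C24H42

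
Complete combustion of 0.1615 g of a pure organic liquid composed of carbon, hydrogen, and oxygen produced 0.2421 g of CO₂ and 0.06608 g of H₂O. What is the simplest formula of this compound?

C3H4O3

mol C = 0.2421 g CO₂ ÷ 44.009 g/mol = 0.0055011 mol
mol H = 2 × 0.06608 g H₂O ÷ 18.015 g/mol = 0.0073361 mol
mass O = 0.1615 − (0.066074 + 0.0073948) = 0.088031 g → mol O = 0.088031 ÷ 15.999 = 0.0055023 mol
Divide by the smallest (0.0055011 mol): C 1.000, H 1.334, O 1.000
Multiplying each by 3 gives whole numbers: C 3.00, H 4.00, O 3.00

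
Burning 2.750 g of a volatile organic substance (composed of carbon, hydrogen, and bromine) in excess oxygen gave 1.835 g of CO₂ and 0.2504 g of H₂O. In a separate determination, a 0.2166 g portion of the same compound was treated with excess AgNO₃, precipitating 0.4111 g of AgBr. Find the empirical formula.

mol C = 1.835 g CO₂ ÷ 44.009 g/mol = 0.041696 mol
mol H = 2 × 0.2504 g H₂O ÷ 18.015 g/mol = 0.027799 mol
From the AgBr data: mol Br per gram of compound = (0.4111 ÷ 187.772) ÷ 0.2166 = 0.010108 mol/g, so in the 2.750 g combustion sample mol Br = 0.027797 mol
Divide by the smallest (0.027797 mol): C 1.500, H 1.000, Br 1.000
Multiplying each by 2 gives whole numbers: C 3.00, H 2.00, Br 2.00

C3H2Br2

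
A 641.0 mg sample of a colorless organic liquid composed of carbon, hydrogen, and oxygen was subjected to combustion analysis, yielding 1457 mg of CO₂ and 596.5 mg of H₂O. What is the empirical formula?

mol C = 1.457 g CO₂ ÷ 44.009 g/mol = 0.033107 mol
mol H = 2 × 0.5965 g H₂O ÷ 18.015 g/mol = 0.066223 mol
mass O = 0.6410 − (0.39765 + 0.066752) = 0.17660 g → mol O = 0.17660 ÷ 15.999 = 0.011038 mol
Divide by the smallest (0.011038 mol): C 2.999, H 5.999, O 1.000

C3H6O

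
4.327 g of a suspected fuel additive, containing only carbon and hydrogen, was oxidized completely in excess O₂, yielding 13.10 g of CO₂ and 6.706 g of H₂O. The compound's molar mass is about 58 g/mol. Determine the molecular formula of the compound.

mol C = 13.10 g CO₂ ÷ 44.009 g/mol = 0.29767 mol
mol H = 2 × 6.706 g H₂O ÷ 18.015 g/mol = 0.74449 mol
Divide by the smallest (0.29767 mol): C 1.000, H 2.501
Multiplying each by 2 gives whole numbers: C 2.00, H 5.00
Empirical formula: C2H5
Empirical-formula mass = 29.06 g/mol; 58 ÷ 29.06 ≈ 2, so the molecular formula is C4H10.

C4H10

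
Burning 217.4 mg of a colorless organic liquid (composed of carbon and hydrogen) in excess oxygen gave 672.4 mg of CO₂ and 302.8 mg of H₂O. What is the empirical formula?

mol C = 0.6724 g CO₂ ÷ 44.009 g/mol = 0.015279 mol
mol H = 2 × 0.3028 g H₂O ÷ 18.015 g/mol = 0.033616 mol
Divide by the smallest (0.015279 mol): C 1.000, H 2.200
Multiplying each by 5 gives whole numbers: C 5.00, H 11.00

C5H11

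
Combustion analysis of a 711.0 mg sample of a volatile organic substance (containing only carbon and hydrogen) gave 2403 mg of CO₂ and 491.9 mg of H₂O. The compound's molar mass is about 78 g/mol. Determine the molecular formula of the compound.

mol C = 2.403 g CO₂ ÷ 44.009 g/mol = 0.054602 mol
mol H = 2 × 0.4919 g H₂O ÷ 18.015 g/mol = 0.054610 mol
Divide by the smallest (0.054602 mol): C 1.000, H 1.000
Empirical formula: CH
Empirical-formula mass = 13.02 g/mol; 78 ÷ 13.02 ≈ 6, so the molecular formula is C6H6.

C6H6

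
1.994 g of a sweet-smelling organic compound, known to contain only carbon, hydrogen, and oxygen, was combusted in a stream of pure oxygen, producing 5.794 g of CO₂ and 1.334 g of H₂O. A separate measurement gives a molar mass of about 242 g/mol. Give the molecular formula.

C16H18O2

mol C = 5.794 g CO₂ ÷ 44.009 g/mol = 0.13165 mol
mol H = 2 × 1.334 g H₂O ÷ 18.015 g/mol = 0.14810 mol
mass O = 1.994 − (1.5813 + 0.14928) = 0.26341 g → mol O = 0.26341 ÷ 15.999 = 0.016464 mol
Divide by the smallest (0.016464 mol): C 7.996, H 8.995, O 1.000
Empirical formula: C8H9O
Empirical-formula mass = 121.16 g/mol; 242 ÷ 121.16 ≈ 2, so the molecular formula is C16H18O2.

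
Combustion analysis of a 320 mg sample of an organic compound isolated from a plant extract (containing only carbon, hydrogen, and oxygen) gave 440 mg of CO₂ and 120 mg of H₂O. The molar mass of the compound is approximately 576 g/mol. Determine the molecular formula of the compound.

C18H24O21

mol C = 0.440 g CO₂ ÷ 44.009 g/mol = 0.009998 mol
mol H = 2 × 0.120 g H₂O ÷ 18.015 g/mol = 0.01332 mol
mass O = 0.320 − (0.1201 + 0.01343) = 0.1865 g → mol O = 0.1865 ÷ 15.999 = 0.01166 mol
Divide by the smallest (0.009998 mol): C 1.000, H 1.332, O 1.166
Multiplying each by 6 gives whole numbers: C 6.00, H 7.99, O 7.00
Empirical formula: C6H8O7
Empirical-formula mass = 192.12 g/mol; 576 ÷ 192.12 ≈ 3, so the molecular formula is C18H24O21.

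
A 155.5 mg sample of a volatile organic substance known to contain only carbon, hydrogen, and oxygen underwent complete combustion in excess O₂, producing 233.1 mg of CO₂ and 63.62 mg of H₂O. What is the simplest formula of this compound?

C3H4O3

mol C = 0.2331 g CO₂ ÷ 44.009 g/mol = 0.0052966 mol
mol H = 2 × 0.06362 g H₂O ÷ 18.015 g/mol = 0.0070630 mol
mass O = 0.1555 − (0.063618 + 0.0071195) = 0.084763 g → mol O = 0.084763 ÷ 15.999 = 0.0052980 mol
Divide by the smallest (0.0052966 mol): C 1.000, H 1.333, O 1.000
Multiplying each by 3 gives whole numbers: C 3.00, H 4.00, O 3.00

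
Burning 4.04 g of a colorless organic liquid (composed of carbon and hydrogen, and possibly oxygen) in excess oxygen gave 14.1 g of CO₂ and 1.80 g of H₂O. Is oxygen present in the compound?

no

mol C = 14.1 g CO₂ ÷ 44.009 g/mol = 0.3204 mol
mol H = 2 × 1.80 g H₂O ÷ 18.015 g/mol = 0.1998 mol
C and H together account for 4.050 g — essentially the entire 4.04 g sample — so the compound contains no oxygen.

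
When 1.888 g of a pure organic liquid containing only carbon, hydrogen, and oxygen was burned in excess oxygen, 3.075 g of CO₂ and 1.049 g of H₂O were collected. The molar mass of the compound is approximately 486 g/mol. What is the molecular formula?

C18H30O15

mol C = 3.075 g CO₂ ÷ 44.009 g/mol = 0.069872 mol
mol H = 2 × 1.049 g H₂O ÷ 18.015 g/mol = 0.11646 mol
mass O = 1.888 − (0.83923 + 0.11739) = 0.93138 g → mol O = 0.93138 ÷ 15.999 = 0.058215 mol
Divide by the smallest (0.058215 mol): C 1.200, H 2.001, O 1.000
Multiplying each by 5 gives whole numbers: C 6.00, H 10.00, O 5.00
Empirical formula: C6H10O5
Empirical-formula mass = 162.14 g/mol; 486 ÷ 162.14 ≈ 3, so the molecular formula is C18H30O15.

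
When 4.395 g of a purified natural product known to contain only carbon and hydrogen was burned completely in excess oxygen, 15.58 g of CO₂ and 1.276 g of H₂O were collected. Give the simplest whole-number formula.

mol C = 15.58 g CO₂ ÷ 44.009 g/mol = 0.35402 mol
mol H = 2 × 1.276 g H₂O ÷ 18.015 g/mol = 0.14166 mol
Divide by the smallest (0.14166 mol): C 2.499, H 1.000
Multiplying each by 2 gives whole numbers: C 5.00, H 2.00

C5H2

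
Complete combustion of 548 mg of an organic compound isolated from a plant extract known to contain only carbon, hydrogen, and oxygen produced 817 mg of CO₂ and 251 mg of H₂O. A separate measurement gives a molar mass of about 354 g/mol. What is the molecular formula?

C12H18O12

mol C = 0.817 g CO₂ ÷ 44.009 g/mol = 0.01856 mol
mol H = 2 × 0.251 g H₂O ÷ 18.015 g/mol = 0.02787 mol
mass O = 0.548 − (0.2230 + 0.02809) = 0.2969 g → mol O = 0.2969 ÷ 15.999 = 0.01856 mol
Divide by the smallest (0.01856 mol): C 1.000, H 1.501, O 1.000
Multiplying each by 2 gives whole numbers: C 2.00, H 3.00, O 2.00
Empirical formula: C2H3O2
Empirical-formula mass = 59.04 g/mol; 354 ÷ 59.04 ≈ 6, so the molecular formula is C12H18O12.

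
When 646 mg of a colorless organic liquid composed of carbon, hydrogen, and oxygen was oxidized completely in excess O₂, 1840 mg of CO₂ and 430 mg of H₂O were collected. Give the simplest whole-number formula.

C7H8O

mol C = 1.84 g CO₂ ÷ 44.009 g/mol = 0.04181 mol
mol H = 2 × 0.430 g H₂O ÷ 18.015 g/mol = 0.04774 mol
mass O = 0.646 − (0.5022 + 0.04812) = 0.09570 g → mol O = 0.09570 ÷ 15.999 = 0.005982 mol
Divide by the smallest (0.005982 mol): C 6.989, H 7.980, O 1.000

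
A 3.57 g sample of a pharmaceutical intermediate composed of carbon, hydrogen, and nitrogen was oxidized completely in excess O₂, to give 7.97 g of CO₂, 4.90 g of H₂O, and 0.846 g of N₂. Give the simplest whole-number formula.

mol C = 7.97 g CO₂ ÷ 44.009 g/mol = 0.1811 mol
mol H = 2 × 4.90 g H₂O ÷ 18.015 g/mol = 0.5440 mol
mol N = 2 × 0.846 g N₂ ÷ 28.014 g/mol = 0.06040 mol
Divide by the smallest (0.06040 mol): C 2.998, H 9.007, N 1.000

C3H9N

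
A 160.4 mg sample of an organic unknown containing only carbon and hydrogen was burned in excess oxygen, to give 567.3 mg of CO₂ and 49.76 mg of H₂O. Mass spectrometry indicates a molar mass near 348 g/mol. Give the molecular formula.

mol C = 0.5673 g CO₂ ÷ 44.009 g/mol = 0.012891 mol
mol H = 2 × 0.04976 g H₂O ÷ 18.015 g/mol = 0.0055243 mol
Divide by the smallest (0.0055243 mol): C 2.333, H 1.000
Multiplying each by 3 gives whole numbers: C 7.00, H 3.00
Empirical formula: C7H3
Empirical-formula mass = 87.10 g/mol; 348 ÷ 87.10 ≈ 4, so the molecular formula is C28H12.

C28H12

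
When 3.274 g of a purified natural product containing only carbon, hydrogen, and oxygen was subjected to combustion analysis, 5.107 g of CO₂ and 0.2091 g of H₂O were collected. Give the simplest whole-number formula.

C5HO5

mol C = 5.107 g CO₂ ÷ 44.009 g/mol = 0.11604 mol
mol H = 2 × 0.2091 g H₂O ÷ 18.015 g/mol = 0.023214 mol
mass O = 3.274 − (1.3938 + 0.023400) = 1.8568 g → mol O = 1.8568 ÷ 15.999 = 0.11606 mol
Divide by the smallest (0.023214 mol): C 4.999, H 1.000, O 4.999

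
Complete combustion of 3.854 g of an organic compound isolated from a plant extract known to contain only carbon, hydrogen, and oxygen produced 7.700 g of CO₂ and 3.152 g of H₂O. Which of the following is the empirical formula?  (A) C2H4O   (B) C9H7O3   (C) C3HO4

(A) C2H4O

mol C = 7.700 g CO₂ ÷ 44.009 g/mol = 0.17496 mol
mol H = 2 × 3.152 g H₂O ÷ 18.015 g/mol = 0.34993 mol
mass O = 3.854 − (2.1015 + 0.35273) = 1.3998 g → mol O = 1.3998 ÷ 15.999 = 0.087491 mol
Divide by the smallest (0.087491 mol): C 2.000, H 4.000, O 1.000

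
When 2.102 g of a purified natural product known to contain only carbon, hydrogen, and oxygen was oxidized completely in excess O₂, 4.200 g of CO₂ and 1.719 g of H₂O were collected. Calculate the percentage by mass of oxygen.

36.32%

mol C = 4.200 g CO₂ ÷ 44.009 g/mol = 0.095435 mol
mol H = 2 × 1.719 g H₂O ÷ 18.015 g/mol = 0.19084 mol
mass O = 2.102 − (1.1463 + 0.19237) = 0.76336 g → mol O = 0.76336 ÷ 15.999 = 0.047713 mol
mass % O = 0.76336 g ÷ 2.102 g × 100%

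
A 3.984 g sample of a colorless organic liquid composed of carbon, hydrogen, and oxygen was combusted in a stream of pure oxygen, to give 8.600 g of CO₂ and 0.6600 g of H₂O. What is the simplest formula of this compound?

mol C = 8.600 g CO₂ ÷ 44.009 g/mol = 0.19541 mol
mol H = 2 × 0.6600 g H₂O ÷ 18.015 g/mol = 0.073272 mol
mass O = 3.984 − (2.3471 + 0.073858) = 1.5630 g → mol O = 1.5630 ÷ 15.999 = 0.097695 mol
Divide by the smallest (0.073272 mol): C 2.667, H 1.000, O 1.333
Multiplying each by 3 gives whole numbers: C 8.00, H 3.00, O 4.00

C8H3O4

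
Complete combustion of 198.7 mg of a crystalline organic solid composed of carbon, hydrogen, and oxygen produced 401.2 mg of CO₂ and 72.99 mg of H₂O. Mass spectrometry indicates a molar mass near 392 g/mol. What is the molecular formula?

C18H16O10

mol C = 0.4012 g CO₂ ÷ 44.009 g/mol = 0.0091163 mol
mol H = 2 × 0.07299 g H₂O ÷ 18.015 g/mol = 0.0081032 mol
mass O = 0.1987 − (0.10950 + 0.0081681) = 0.081036 g → mol O = 0.081036 ÷ 15.999 = 0.0050651 mol
Divide by the smallest (0.0050651 mol): C 1.800, H 1.600, O 1.000
Multiplying each by 5 gives whole numbers: C 9.00, H 8.00, O 5.00
Empirical formula: C9H8O5
Empirical-formula mass = 196.16 g/mol; 392 ÷ 196.16 ≈ 2, so the molecular formula is C18H16O10.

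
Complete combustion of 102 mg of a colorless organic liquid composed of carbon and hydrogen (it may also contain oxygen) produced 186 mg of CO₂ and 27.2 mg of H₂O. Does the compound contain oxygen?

mol C = 0.186 g CO₂ ÷ 44.009 g/mol = 0.004226 mol
mol H = 2 × 0.0272 g H₂O ÷ 18.015 g/mol = 0.003020 mol
C and H account for only 0.05381 g of the 0.102 g sample; the remaining 0.04819 g must be oxygen.

yes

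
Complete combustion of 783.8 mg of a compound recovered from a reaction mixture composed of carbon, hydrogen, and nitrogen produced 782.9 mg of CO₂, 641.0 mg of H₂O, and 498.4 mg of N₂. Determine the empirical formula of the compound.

mol C = 0.7829 g CO₂ ÷ 44.009 g/mol = 0.017790 mol
mol H = 2 × 0.6410 g H₂O ÷ 18.015 g/mol = 0.071163 mol
mol N = 2 × 0.4984 g N₂ ÷ 28.014 g/mol = 0.035582 mol
Divide by the smallest (0.017790 mol): C 1.000, H 4.000, N 2.000

CH4N2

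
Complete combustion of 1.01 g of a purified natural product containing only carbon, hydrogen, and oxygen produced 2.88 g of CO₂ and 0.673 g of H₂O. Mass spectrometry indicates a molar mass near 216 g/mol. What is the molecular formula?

mol C = 2.88 g CO₂ ÷ 44.009 g/mol = 0.06544 mol
mol H = 2 × 0.673 g H₂O ÷ 18.015 g/mol = 0.07472 mol
mass O = 1.01 − (0.7860 + 0.07531) = 0.1487 g → mol O = 0.1487 ÷ 15.999 = 0.009293 mol
Divide by the smallest (0.009293 mol): C 7.042, H 8.040, O 1.000
Empirical formula: C7H8O
Empirical-formula mass = 108.14 g/mol; 216 ÷ 108.14 ≈ 2, so the molecular formula is C14H16O2.

C14H16O2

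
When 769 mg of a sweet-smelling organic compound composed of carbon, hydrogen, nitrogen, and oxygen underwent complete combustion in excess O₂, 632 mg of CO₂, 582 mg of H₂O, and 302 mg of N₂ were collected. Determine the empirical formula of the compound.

mol C = 0.632 g CO₂ ÷ 44.009 g/mol = 0.01436 mol
mol H = 2 × 0.582 g H₂O ÷ 18.015 g/mol = 0.06461 mol
mol N = 2 × 0.302 g N₂ ÷ 28.014 g/mol = 0.02156 mol
mass O = 0.769 − (0.1725 + 0.06513 + 0.3020) = 0.2294 g → mol O = 0.2294 ÷ 15.999 = 0.01434 mol
Divide by the smallest (0.01434 mol): C 1.002, H 4.507, N 1.504, O 1.000
Multiplying each by 2 gives whole numbers: C 2.00, H 9.01, N 3.01, O 2.00

C2H9N3O2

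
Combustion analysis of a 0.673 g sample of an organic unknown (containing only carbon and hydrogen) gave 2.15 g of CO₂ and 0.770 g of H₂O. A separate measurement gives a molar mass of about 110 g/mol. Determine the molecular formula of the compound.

C8H14

mol C = 2.15 g CO₂ ÷ 44.009 g/mol = 0.04885 mol
mol H = 2 × 0.770 g H₂O ÷ 18.015 g/mol = 0.08548 mol
Divide by the smallest (0.04885 mol): C 1.000, H 1.750
Multiplying each by 4 gives whole numbers: C 4.00, H 7.00
Empirical formula: C4H7
Empirical-formula mass = 55.10 g/mol; 110 ÷ 55.10 ≈ 2, so the molecular formula is C8H14.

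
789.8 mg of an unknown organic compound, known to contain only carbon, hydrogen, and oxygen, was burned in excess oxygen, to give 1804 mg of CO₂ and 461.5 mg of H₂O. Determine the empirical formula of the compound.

mol C = 1.804 g CO₂ ÷ 44.009 g/mol = 0.040992 mol
mol H = 2 × 0.4615 g H₂O ÷ 18.015 g/mol = 0.051235 mol
mass O = 0.7898 − (0.49235 + 0.051645) = 0.24580 g → mol O = 0.24580 ÷ 15.999 = 0.015364 mol
Divide by the smallest (0.015364 mol): C 2.668, H 3.335, O 1.000
Multiplying each by 3 gives whole numbers: C 8.00, H 10.00, O 3.00

C8H10O3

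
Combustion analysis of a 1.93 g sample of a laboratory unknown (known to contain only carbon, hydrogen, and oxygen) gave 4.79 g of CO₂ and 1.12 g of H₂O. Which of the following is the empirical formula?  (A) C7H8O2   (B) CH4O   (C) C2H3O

(A) C7H8O2

mol C = 4.79 g CO₂ ÷ 44.009 g/mol = 0.1088 mol
mol H = 2 × 1.12 g H₂O ÷ 18.015 g/mol = 0.1243 mol
mass O = 1.93 − (1.307 + 0.1253) = 0.4974 g → mol O = 0.4974 ÷ 15.999 = 0.03109 mol
Divide by the smallest (0.03109 mol): C 3.501, H 4.000, O 1.000
Multiplying each by 2 gives whole numbers: C 7.00, H 8.00, O 2.00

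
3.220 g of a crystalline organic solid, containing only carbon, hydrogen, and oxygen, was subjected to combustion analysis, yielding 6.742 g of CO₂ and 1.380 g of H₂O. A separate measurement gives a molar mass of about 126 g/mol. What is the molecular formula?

mol C = 6.742 g CO₂ ÷ 44.009 g/mol = 0.15320 mol
mol H = 2 × 1.380 g H₂O ÷ 18.015 g/mol = 0.15321 mol
mass O = 3.220 − (1.8400 + 0.15443) = 1.2255 g → mol O = 1.2255 ÷ 15.999 = 0.076601 mol
Divide by the smallest (0.076601 mol): C 2.000, H 2.000, O 1.000
Empirical formula: C2H2O
Empirical-formula mass = 42.04 g/mol; 126 ÷ 42.04 ≈ 3, so the molecular formula is C6H6O3.

C6H6O3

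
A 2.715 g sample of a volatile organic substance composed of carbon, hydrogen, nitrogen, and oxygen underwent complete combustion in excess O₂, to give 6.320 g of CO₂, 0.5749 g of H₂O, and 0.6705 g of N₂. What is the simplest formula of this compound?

mol C = 6.320 g CO₂ ÷ 44.009 g/mol = 0.14361 mol
mol H = 2 × 0.5749 g H₂O ÷ 18.015 g/mol = 0.063825 mol
mol N = 2 × 0.6705 g N₂ ÷ 28.014 g/mol = 0.047869 mol
mass O = 2.715 − (1.7249 + 0.064335 + 0.67050) = 0.25530 g → mol O = 0.25530 ÷ 15.999 = 0.015957 mol
Divide by the smallest (0.015957 mol): C 8.999, H 4.000, N 3.000, O 1.000

C9H4N3O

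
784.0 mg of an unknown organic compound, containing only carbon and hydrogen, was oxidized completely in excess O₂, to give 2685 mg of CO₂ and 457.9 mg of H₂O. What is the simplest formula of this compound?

mol C = 2.685 g CO₂ ÷ 44.009 g/mol = 0.061010 mol
mol H = 2 × 0.4579 g H₂O ÷ 18.015 g/mol = 0.050835 mol
Divide by the smallest (0.050835 mol): C 1.200, H 1.000
Multiplying each by 5 gives whole numbers: C 6.00, H 5.00

C6H5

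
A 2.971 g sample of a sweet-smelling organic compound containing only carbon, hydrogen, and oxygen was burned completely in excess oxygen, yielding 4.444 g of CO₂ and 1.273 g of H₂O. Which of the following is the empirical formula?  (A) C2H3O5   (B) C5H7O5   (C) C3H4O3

(B) C5H7O5

mol C = 4.444 g CO₂ ÷ 44.009 g/mol = 0.10098 mol
mol H = 2 × 1.273 g H₂O ÷ 18.015 g/mol = 0.14133 mol
mass O = 2.971 − (1.2129 + 0.14246) = 1.6157 g → mol O = 1.6157 ÷ 15.999 = 0.10099 mol
Divide by the smallest (0.10098 mol): C 1.000, H 1.400, O 1.000
Multiplying each by 5 gives whole numbers: C 5.00, H 7.00, O 5.00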